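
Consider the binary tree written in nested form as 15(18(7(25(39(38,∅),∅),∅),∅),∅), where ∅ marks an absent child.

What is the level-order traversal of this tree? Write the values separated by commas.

Level-order visits nodes level by level from the root, left to right within each level.
Level 0: 15
Level 1: 18
Level 2: 7
Level 3: 25
Level 4: 39
Level 5: 38

15, 18, 7, 25, 39, 38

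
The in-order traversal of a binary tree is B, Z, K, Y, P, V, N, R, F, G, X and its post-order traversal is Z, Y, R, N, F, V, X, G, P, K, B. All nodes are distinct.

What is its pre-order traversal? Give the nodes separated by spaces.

The last element of post-order is the root; it splits in-order into left and right subtrees.
Root B: left subtree has 0 nodes { }, right has 10 {Z, K, Y, P, V, N, R, F, G, X}.
  Root K: left subtree has 1 node {Z}, right has 8 {Y, P, V, N, R, F, G, X}.
    Root P: left subtree has 1 node {Y}, right has 6 {V, N, R, F, G, X}.
      Root G: left subtree has 4 nodes {V, N, R, F}, right has 1 {X}.
        Root V: left subtree has 0 nodes { }, right has 3 {N, R, F}.
          Root F: left subtree has 2 nodes {N, R}, right has 0 { }.
            Root N: left subtree has 0 nodes { }, right has 1 {R}.

B K Z P Y G V F N R X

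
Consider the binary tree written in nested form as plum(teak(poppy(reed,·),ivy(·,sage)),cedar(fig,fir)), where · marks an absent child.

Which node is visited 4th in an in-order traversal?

ivy

In-order visits the left subtree, then the node, then the right subtree.
At plum: go left to teak.
  At teak: go left to poppy.
    At poppy: go left to reed.
      reed is a leaf — visit reed.
    Visit poppy.
    At poppy: no right child.
  Visit teak.
  At teak: go right to ivy.
    At ivy: no left child.
    Visit ivy.
    At ivy: go right to sage.
      sage is a leaf — visit sage.
Visit plum.
At plum: go right to cedar.
  At cedar: go left to fig.
    fig is a leaf — visit fig.
  Visit cedar.
  At cedar: go right to fir.
    fir is a leaf — visit fir.
Full in-order sequence: reed, poppy, teak, ivy, sage, plum, fig, cedar, fir.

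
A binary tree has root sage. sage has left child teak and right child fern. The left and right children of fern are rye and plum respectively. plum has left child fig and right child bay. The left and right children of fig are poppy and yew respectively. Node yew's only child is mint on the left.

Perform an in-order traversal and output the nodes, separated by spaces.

teak sage rye fern poppy fig mint yew plum bay

In-order visits the left subtree, then the node, then the right subtree.
At sage: go left to teak.
  teak is a leaf — visit teak.
Visit sage.
At sage: go right to fern.
  At fern: go left to rye.
    rye is a leaf — visit rye.
  Visit fern.
  At fern: go right to plum.
    At plum: go left to fig.
      At fig: go left to poppy.
        poppy is a leaf — visit poppy.
      Visit fig.
      At fig: go right to yew.
        At yew: go left to mint.
          mint is a leaf — visit mint.
        Visit yew.
        At yew: no right child.
    Visit plum.
    At plum: go right to bay.
      bay is a leaf — visit bay.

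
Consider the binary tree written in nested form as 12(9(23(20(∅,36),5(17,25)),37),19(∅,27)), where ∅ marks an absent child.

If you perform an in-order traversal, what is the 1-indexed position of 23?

3

In-order visits the left subtree, then the node, then the right subtree.
At 12: go left to 9.
  At 9: go left to 23.
    At 23: go left to 20.
      At 20: no left child.
      Visit 20.
      At 20: go right to 36.
        36 is a leaf — visit 36.
    Visit 23.
    At 23: go right to 5.
      At 5: go left to 17.
        17 is a leaf — visit 17.
      Visit 5.
      At 5: go right to 25.
        25 is a leaf — visit 25.
  Visit 9.
  At 9: go right to 37.
    37 is a leaf — visit 37.
Visit 12.
At 12: go right to 19.
  At 19: no left child.
  Visit 19.
  At 19: go right to 27.
    27 is a leaf — visit 27.
Full in-order sequence: 20, 36, 23, 17, 5, 25, 9, 37, 12, 19, 27.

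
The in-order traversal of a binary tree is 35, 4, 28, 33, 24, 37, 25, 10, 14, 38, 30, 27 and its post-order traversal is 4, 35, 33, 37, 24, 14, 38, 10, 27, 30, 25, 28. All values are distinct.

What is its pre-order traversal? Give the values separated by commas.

The last element of post-order is the root; it splits in-order into left and right subtrees.
Root 28: left subtree has 2 nodes {35, 4}, right has 9 {33, 24, 37, 25, 10, 14, 38, 30, 27}.
  Root 35: left subtree has 0 nodes { }, right has 1 {4}.
  Root 25: left subtree has 3 nodes {33, 24, 37}, right has 5 {10, 14, 38, 30, 27}.
    Root 24: left subtree has 1 node {33}, right has 1 {37}.
    Root 30: left subtree has 3 nodes {10, 14, 38}, right has 1 {27}.
      Root 10: left subtree has 0 nodes { }, right has 2 {14, 38}.
        Root 38: left subtree has 1 node {14}, right has 0 { }.

28, 35, 4, 25, 24, 33, 37, 30, 10, 38, 14, 27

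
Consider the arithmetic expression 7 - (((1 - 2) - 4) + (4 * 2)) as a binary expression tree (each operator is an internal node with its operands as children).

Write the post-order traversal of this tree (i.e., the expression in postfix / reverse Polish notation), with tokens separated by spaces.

7 1 2 - 4 - 4 2 * + -

Post-order on an expression tree gives postfix notation: for each operator, emit left operand, right operand, then the operator.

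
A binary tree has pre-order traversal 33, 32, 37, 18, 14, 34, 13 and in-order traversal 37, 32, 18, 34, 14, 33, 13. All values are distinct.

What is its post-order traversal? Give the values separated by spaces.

The first element of pre-order is the root; it splits in-order into left and right subtrees.
Root 33: left subtree has 5 nodes {37, 32, 18, 34, 14}, right has 1 {13}.
  Root 32: left subtree has 1 node {37}, right has 3 {18, 34, 14}.
    Root 18: left subtree has 0 nodes { }, right has 2 {34, 14}.
      Root 14: left subtree has 1 node {34}, right has 0 { }.

37 34 14 18 32 13 33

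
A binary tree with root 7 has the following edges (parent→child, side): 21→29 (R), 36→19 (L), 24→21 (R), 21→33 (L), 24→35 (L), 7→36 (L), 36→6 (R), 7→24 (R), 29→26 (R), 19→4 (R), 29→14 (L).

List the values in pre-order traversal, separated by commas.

7, 36, 19, 4, 6, 24, 35, 21, 33, 29, 14, 26

Pre-order visits the node, then its left subtree, then its right subtree.
Visit 7.
At 7: go left to 36.
  Visit 36.
  At 36: go left to 19.
    Visit 19.
    At 19: no left child.
    At 19: go right to 4.
      4 is a leaf — visit 4.
  At 36: go right to 6.
    6 is a leaf — visit 6.
At 7: go right to 24.
  Visit 24.
  At 24: go left to 35.
    35 is a leaf — visit 35.
  At 24: go right to 21.
    Visit 21.
    At 21: go left to 33.
      33 is a leaf — visit 33.
    At 21: go right to 29.
      Visit 29.
      At 29: go left to 14.
        14 is a leaf — visit 14.
      At 29: go right to 26.
        26 is a leaf — visit 26.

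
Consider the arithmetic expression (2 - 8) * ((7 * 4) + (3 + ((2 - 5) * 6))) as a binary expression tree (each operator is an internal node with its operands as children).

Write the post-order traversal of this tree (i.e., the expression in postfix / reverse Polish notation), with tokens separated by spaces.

2 8 - 7 4 * 3 2 5 - 6 * + + *

Post-order on an expression tree gives postfix notation: for each operator, emit left operand, right operand, then the operator.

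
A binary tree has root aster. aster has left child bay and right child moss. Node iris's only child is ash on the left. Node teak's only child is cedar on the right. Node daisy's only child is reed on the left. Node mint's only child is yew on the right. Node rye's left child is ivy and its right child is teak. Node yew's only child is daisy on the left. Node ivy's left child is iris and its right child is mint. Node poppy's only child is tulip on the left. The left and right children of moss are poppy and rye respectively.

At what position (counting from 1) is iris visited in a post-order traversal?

5

Post-order visits the left subtree, then the right subtree, then the node.
At aster: go left to bay.
  bay is a leaf — visit bay.
At aster: go right to moss.
  At moss: go left to poppy.
    At poppy: go left to tulip.
      tulip is a leaf — visit tulip.
    At poppy: no right child.
    Visit poppy.
  At moss: go right to rye.
    At rye: go left to ivy.
      At ivy: go left to iris.
        At iris: go left to ash.
          ash is a leaf — visit ash.
        At iris: no right child.
        Visit iris.
      At ivy: go right to mint.
        At mint: no left child.
        At mint: go right to yew.
          At yew: go left to daisy.
            At daisy: go left to reed.
              reed is a leaf — visit reed.
            At daisy: no right child.
            Visit daisy.
          At yew: no right child.
          Visit yew.
        Visit mint.
      Visit ivy.
    At rye: go right to teak.
      At teak: no left child.
      At teak: go right to cedar.
        cedar is a leaf — visit cedar.
      Visit teak.
    Visit rye.
  Visit moss.
Visit aster.
Full post-order sequence: bay, tulip, poppy, ash, iris, reed, daisy, yew, mint, ivy, cedar, teak, rye, moss, aster.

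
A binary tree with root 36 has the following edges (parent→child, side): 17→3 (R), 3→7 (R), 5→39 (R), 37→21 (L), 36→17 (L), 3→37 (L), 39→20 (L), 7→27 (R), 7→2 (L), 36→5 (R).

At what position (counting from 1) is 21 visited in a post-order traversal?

1

Post-order visits the left subtree, then the right subtree, then the node.
At 36: go left to 17.
  At 17: no left child.
  At 17: go right to 3.
    At 3: go left to 37.
      At 37: go left to 21.
        21 is a leaf — visit 21.
      At 37: no right child.
      Visit 37.
    At 3: go right to 7.
      At 7: go left to 2.
        2 is a leaf — visit 2.
      At 7: go right to 27.
        27 is a leaf — visit 27.
      Visit 7.
    Visit 3.
  Visit 17.
At 36: go right to 5.
  At 5: no left child.
  At 5: go right to 39.
    At 39: go left to 20.
      20 is a leaf — visit 20.
    At 39: no right child.
    Visit 39.
  Visit 5.
Visit 36.
Full post-order sequence: 21, 37, 2, 27, 7, 3, 17, 20, 39, 5, 36.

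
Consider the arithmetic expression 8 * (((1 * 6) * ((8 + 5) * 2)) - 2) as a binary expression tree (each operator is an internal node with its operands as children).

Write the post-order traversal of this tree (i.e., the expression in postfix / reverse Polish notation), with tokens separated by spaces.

8 1 6 * 8 5 + 2 * * 2 - *

Post-order on an expression tree gives postfix notation: for each operator, emit left operand, right operand, then the operator.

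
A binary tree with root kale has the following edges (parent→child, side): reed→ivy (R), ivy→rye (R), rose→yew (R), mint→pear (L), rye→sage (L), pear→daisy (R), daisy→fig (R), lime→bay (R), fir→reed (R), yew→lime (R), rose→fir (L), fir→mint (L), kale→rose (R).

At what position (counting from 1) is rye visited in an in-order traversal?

10

In-order visits the left subtree, then the node, then the right subtree.
At kale: no left child.
Visit kale.
At kale: go right to rose.
  At rose: go left to fir.
    At fir: go left to mint.
      At mint: go left to pear.
        At pear: no left child.
        Visit pear.
        At pear: go right to daisy.
          At daisy: no left child.
          Visit daisy.
          At daisy: go right to fig.
            fig is a leaf — visit fig.
      Visit mint.
      At mint: no right child.
    Visit fir.
    At fir: go right to reed.
      At reed: no left child.
      Visit reed.
      At reed: go right to ivy.
        At ivy: no left child.
        Visit ivy.
        At ivy: go right to rye.
          At rye: go left to sage.
            sage is a leaf — visit sage.
          Visit rye.
          At rye: no right child.
  Visit rose.
  At rose: go right to yew.
    At yew: no left child.
    Visit yew.
    At yew: go right to lime.
      At lime: no left child.
      Visit lime.
      At lime: go right to bay.
        bay is a leaf — visit bay.
Full in-order sequence: kale, pear, daisy, fig, mint, fir, reed, ivy, sage, rye, rose, yew, lime, bay.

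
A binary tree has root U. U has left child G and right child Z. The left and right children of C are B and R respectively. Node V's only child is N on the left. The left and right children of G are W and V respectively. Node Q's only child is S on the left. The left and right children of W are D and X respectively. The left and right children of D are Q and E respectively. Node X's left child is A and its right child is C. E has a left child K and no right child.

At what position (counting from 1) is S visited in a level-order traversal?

Level-order visits nodes level by level from the root, left to right within each level.
Level 0: U
Level 1: G, Z
Level 2: W, V
Level 3: D, X, N
Level 4: Q, E, A, C
Level 5: S, K, B, R
Full level-order sequence: U, G, Z, W, V, D, X, N, Q, E, A, C, S, K, B, R.

13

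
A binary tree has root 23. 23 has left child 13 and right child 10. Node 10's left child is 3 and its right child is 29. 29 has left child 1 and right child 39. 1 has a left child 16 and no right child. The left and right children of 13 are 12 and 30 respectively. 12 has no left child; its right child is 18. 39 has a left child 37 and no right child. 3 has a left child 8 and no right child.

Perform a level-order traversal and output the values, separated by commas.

Level-order visits nodes level by level from the root, left to right within each level.
Level 0: 23
Level 1: 13, 10
Level 2: 12, 30, 3, 29
Level 3: 18, 8, 1, 39
Level 4: 16, 37

23, 13, 10, 12, 30, 3, 29, 18, 8, 1, 39, 16, 37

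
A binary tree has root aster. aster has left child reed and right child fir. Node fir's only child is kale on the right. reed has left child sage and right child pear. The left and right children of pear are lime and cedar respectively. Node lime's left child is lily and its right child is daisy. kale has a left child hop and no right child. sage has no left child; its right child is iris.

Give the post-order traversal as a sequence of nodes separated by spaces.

iris sage lily daisy lime cedar pear reed hop kale fir aster

Post-order visits the left subtree, then the right subtree, then the node.
At aster: go left to reed.
  At reed: go left to sage.
    At sage: no left child.
    At sage: go right to iris.
      iris is a leaf — visit iris.
    Visit sage.
  At reed: go right to pear.
    At pear: go left to lime.
      At lime: go left to lily.
        lily is a leaf — visit lily.
      At lime: go right to daisy.
        daisy is a leaf — visit daisy.
      Visit lime.
    At pear: go right to cedar.
      cedar is a leaf — visit cedar.
    Visit pear.
  Visit reed.
At aster: go right to fir.
  At fir: no left child.
  At fir: go right to kale.
    At kale: go left to hop.
      hop is a leaf — visit hop.
    At kale: no right child.
    Visit kale.
  Visit fir.
Visit aster.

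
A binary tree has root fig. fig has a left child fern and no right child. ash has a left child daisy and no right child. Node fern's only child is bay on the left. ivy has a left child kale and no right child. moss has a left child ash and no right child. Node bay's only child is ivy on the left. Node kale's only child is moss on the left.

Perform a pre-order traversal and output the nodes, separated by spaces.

fig fern bay ivy kale moss ash daisy

Pre-order visits the node, then its left subtree, then its right subtree.
Visit fig.
At fig: go left to fern.
  Visit fern.
  At fern: go left to bay.
    Visit bay.
    At bay: go left to ivy.
      Visit ivy.
      At ivy: go left to kale.
        Visit kale.
        At kale: go left to moss.
          Visit moss.
          At moss: go left to ash.
            Visit ash.
            At ash: go left to daisy.
              daisy is a leaf — visit daisy.
            At ash: no right child.
          At moss: no right child.
        At kale: no right child.
      At ivy: no right child.
    At bay: no right child.
  At fern: no right child.
At fig: no right child.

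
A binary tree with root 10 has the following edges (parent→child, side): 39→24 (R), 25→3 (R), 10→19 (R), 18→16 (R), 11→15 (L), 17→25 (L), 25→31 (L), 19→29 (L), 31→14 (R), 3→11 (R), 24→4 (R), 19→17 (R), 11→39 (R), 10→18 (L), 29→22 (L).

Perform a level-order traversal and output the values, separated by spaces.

Level-order visits nodes level by level from the root, left to right within each level.
Level 0: 10
Level 1: 18, 19
Level 2: 16, 29, 17
Level 3: 22, 25
Level 4: 31, 3
Level 5: 14, 11
Level 6: 15, 39
Level 7: 24
Level 8: 4

10 18 19 16 29 17 22 25 31 3 14 11 15 39 24 4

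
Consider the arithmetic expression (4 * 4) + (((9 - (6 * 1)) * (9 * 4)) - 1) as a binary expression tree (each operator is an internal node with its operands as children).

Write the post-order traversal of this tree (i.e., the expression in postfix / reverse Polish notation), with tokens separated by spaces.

4 4 * 9 6 1 * - 9 4 * * 1 - +

Post-order on an expression tree gives postfix notation: for each operator, emit left operand, right operand, then the operator.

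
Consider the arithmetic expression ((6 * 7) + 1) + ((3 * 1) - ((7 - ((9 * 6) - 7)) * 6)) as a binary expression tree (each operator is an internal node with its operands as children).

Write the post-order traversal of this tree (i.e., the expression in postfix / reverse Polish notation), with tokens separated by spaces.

6 7 * 1 + 3 1 * 7 9 6 * 7 - - 6 * - +

Post-order on an expression tree gives postfix notation: for each operator, emit left operand, right operand, then the operator.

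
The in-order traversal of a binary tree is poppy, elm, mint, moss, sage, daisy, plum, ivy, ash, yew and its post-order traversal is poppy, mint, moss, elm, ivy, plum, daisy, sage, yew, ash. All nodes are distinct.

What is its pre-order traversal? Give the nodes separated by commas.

ash, sage, elm, poppy, moss, mint, daisy, plum, ivy, yew

The last element of post-order is the root; it splits in-order into left and right subtrees.
Root ash: left subtree has 8 nodes {poppy, elm, mint, moss, sage, daisy, plum, ivy}, right has 1 {yew}.
  Root sage: left subtree has 4 nodes {poppy, elm, mint, moss}, right has 3 {daisy, plum, ivy}.
    Root elm: left subtree has 1 node {poppy}, right has 2 {mint, moss}.
      Root moss: left subtree has 1 node {mint}, right has 0 { }.
    Root daisy: left subtree has 0 nodes { }, right has 2 {plum, ivy}.
      Root plum: left subtree has 0 nodes { }, right has 1 {ivy}.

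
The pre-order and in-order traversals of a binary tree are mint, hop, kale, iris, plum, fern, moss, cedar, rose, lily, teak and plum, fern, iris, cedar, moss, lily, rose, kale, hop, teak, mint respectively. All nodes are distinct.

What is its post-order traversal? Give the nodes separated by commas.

fern, plum, cedar, lily, rose, moss, iris, kale, teak, hop, mint

The first element of pre-order is the root; it splits in-order into left and right subtrees.
Root mint: left subtree has 10 nodes {plum, fern, iris, cedar, moss, lily, rose, kale, hop, teak}, right has 0 { }.
  Root hop: left subtree has 8 nodes {plum, fern, iris, cedar, moss, lily, rose, kale}, right has 1 {teak}.
    Root kale: left subtree has 7 nodes {plum, fern, iris, cedar, moss, lily, rose}, right has 0 { }.
      Root iris: left subtree has 2 nodes {plum, fern}, right has 4 {cedar, moss, lily, rose}.
        Root plum: left subtree has 0 nodes { }, right has 1 {fern}.
        Root moss: left subtree has 1 node {cedar}, right has 2 {lily, rose}.
          Root rose: left subtree has 1 node {lily}, right has 0 { }.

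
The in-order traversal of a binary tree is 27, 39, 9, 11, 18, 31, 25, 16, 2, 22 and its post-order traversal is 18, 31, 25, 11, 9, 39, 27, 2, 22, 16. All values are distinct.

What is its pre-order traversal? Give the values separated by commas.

16, 27, 39, 9, 11, 25, 31, 18, 22, 2

The last element of post-order is the root; it splits in-order into left and right subtrees.
Root 16: left subtree has 7 nodes {27, 39, 9, 11, 18, 31, 25}, right has 2 {2, 22}.
  Root 27: left subtree has 0 nodes { }, right has 6 {39, 9, 11, 18, 31, 25}.
    Root 39: left subtree has 0 nodes { }, right has 5 {9, 11, 18, 31, 25}.
      Root 9: left subtree has 0 nodes { }, right has 4 {11, 18, 31, 25}.
        Root 11: left subtree has 0 nodes { }, right has 3 {18, 31, 25}.
          Root 25: left subtree has 2 nodes {18, 31}, right has 0 { }.
            Root 31: left subtree has 1 node {18}, right has 0 { }.
  Root 22: left subtree has 1 node {2}, right has 0 { }.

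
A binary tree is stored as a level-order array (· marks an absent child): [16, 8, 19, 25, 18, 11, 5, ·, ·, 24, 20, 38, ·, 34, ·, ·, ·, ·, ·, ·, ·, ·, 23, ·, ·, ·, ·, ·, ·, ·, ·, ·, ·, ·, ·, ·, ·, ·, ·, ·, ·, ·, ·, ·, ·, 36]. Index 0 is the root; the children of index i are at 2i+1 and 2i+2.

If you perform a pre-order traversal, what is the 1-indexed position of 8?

2

Pre-order visits the node, then its left subtree, then its right subtree.
Visit 16.
At 16: go left to 8.
  Visit 8.
  At 8: go left to 25.
    25 is a leaf — visit 25.
  At 8: go right to 18.
    Visit 18.
    At 18: go left to 24.
      24 is a leaf — visit 24.
    At 18: go right to 20.
      Visit 20.
      At 20: no left child.
      At 20: go right to 23.
        Visit 23.
        At 23: go left to 36.
          36 is a leaf — visit 36.
        At 23: no right child.
At 16: go right to 19.
  Visit 19.
  At 19: go left to 11.
    Visit 11.
    At 11: go left to 38.
      38 is a leaf — visit 38.
    At 11: no right child.
  At 19: go right to 5.
    Visit 5.
    At 5: go left to 34.
      34 is a leaf — visit 34.
    At 5: no right child.
Full pre-order sequence: 16, 8, 25, 18, 24, 20, 23, 36, 19, 11, 38, 5, 34.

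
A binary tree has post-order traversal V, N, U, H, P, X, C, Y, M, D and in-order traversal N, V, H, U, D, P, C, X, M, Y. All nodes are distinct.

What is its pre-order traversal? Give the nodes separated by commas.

The last element of post-order is the root; it splits in-order into left and right subtrees.
Root D: left subtree has 4 nodes {N, V, H, U}, right has 5 {P, C, X, M, Y}.
  Root H: left subtree has 2 nodes {N, V}, right has 1 {U}.
    Root N: left subtree has 0 nodes { }, right has 1 {V}.
  Root M: left subtree has 3 nodes {P, C, X}, right has 1 {Y}.
    Root C: left subtree has 1 node {P}, right has 1 {X}.

D, H, N, V, U, M, C, P, X, Y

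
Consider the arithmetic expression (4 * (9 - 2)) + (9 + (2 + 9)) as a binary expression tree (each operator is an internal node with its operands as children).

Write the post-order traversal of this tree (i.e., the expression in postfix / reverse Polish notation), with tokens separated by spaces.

Post-order on an expression tree gives postfix notation: for each operator, emit left operand, right operand, then the operator.

4 9 2 - * 9 2 9 + + +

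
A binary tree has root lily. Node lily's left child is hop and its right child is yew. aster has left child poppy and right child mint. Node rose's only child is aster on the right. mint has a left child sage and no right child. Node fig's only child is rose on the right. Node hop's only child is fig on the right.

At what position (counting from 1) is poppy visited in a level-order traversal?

7

Level-order visits nodes level by level from the root, left to right within each level.
Level 0: lily
Level 1: hop, yew
Level 2: fig
Level 3: rose
Level 4: aster
Level 5: poppy, mint
Level 6: sage
Full level-order sequence: lily, hop, yew, fig, rose, aster, poppy, mint, sage.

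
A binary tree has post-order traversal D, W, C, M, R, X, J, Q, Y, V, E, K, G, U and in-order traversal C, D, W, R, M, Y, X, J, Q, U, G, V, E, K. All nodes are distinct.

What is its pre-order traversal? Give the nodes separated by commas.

The last element of post-order is the root; it splits in-order into left and right subtrees.
Root U: left subtree has 9 nodes {C, D, W, R, M, Y, X, J, Q}, right has 4 {G, V, E, K}.
  Root Y: left subtree has 5 nodes {C, D, W, R, M}, right has 3 {X, J, Q}.
    Root R: left subtree has 3 nodes {C, D, W}, right has 1 {M}.
      Root C: left subtree has 0 nodes { }, right has 2 {D, W}.
        Root W: left subtree has 1 node {D}, right has 0 { }.
    Root Q: left subtree has 2 nodes {X, J}, right has 0 { }.
      Root J: left subtree has 1 node {X}, right has 0 { }.
  Root G: left subtree has 0 nodes { }, right has 3 {V, E, K}.
    Root K: left subtree has 2 nodes {V, E}, right has 0 { }.
      Root E: left subtree has 1 node {V}, right has 0 { }.

U, Y, R, C, W, D, M, Q, J, X, G, K, E, V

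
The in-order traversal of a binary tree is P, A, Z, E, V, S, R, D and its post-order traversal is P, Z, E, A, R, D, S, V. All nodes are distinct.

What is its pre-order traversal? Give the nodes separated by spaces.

The last element of post-order is the root; it splits in-order into left and right subtrees.
Root V: left subtree has 4 nodes {P, A, Z, E}, right has 3 {S, R, D}.
  Root A: left subtree has 1 node {P}, right has 2 {Z, E}.
    Root E: left subtree has 1 node {Z}, right has 0 { }.
  Root S: left subtree has 0 nodes { }, right has 2 {R, D}.
    Root D: left subtree has 1 node {R}, right has 0 { }.

V A P E Z S D R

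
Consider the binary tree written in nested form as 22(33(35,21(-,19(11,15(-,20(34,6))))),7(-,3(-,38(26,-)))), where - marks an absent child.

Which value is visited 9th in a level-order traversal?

11

Level-order visits nodes level by level from the root, left to right within each level.
Level 0: 22
Level 1: 33, 7
Level 2: 35, 21, 3
Level 3: 19, 38
Level 4: 11, 15, 26
Level 5: 20
Level 6: 34, 6
Full level-order sequence: 22, 33, 7, 35, 21, 3, 19, 38, 11, 15, 26, 20, 34, 6.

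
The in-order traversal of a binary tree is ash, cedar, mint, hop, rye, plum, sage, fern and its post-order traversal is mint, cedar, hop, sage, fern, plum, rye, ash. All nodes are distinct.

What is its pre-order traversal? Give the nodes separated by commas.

ash, rye, hop, cedar, mint, plum, fern, sage

The last element of post-order is the root; it splits in-order into left and right subtrees.
Root ash: left subtree has 0 nodes { }, right has 7 {cedar, mint, hop, rye, plum, sage, fern}.
  Root rye: left subtree has 3 nodes {cedar, mint, hop}, right has 3 {plum, sage, fern}.
    Root hop: left subtree has 2 nodes {cedar, mint}, right has 0 { }.
      Root cedar: left subtree has 0 nodes { }, right has 1 {mint}.
    Root plum: left subtree has 0 nodes { }, right has 2 {sage, fern}.
      Root fern: left subtree has 1 node {sage}, right has 0 { }.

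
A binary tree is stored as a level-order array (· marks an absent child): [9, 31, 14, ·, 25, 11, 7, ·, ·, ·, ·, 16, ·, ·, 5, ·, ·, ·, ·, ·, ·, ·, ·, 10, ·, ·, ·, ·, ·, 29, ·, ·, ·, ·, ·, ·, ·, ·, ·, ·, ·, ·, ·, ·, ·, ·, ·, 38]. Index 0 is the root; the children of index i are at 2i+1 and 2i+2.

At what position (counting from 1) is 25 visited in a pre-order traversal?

Pre-order visits the node, then its left subtree, then its right subtree.
Visit 9.
At 9: go left to 31.
  Visit 31.
  At 31: no left child.
  At 31: go right to 25.
    25 is a leaf — visit 25.
At 9: go right to 14.
  Visit 14.
  At 14: go left to 11.
    Visit 11.
    At 11: go left to 16.
      Visit 16.
      At 16: go left to 10.
        Visit 10.
        At 10: go left to 38.
          38 is a leaf — visit 38.
        At 10: no right child.
      At 16: no right child.
    At 11: no right child.
  At 14: go right to 7.
    Visit 7.
    At 7: no left child.
    At 7: go right to 5.
      Visit 5.
      At 5: go left to 29.
        29 is a leaf — visit 29.
      At 5: no right child.
Full pre-order sequence: 9, 31, 25, 14, 11, 16, 10, 38, 7, 5, 29.

3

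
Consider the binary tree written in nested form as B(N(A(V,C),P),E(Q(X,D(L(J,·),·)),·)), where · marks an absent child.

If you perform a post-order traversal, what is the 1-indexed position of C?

Post-order visits the left subtree, then the right subtree, then the node.
At B: go left to N.
  At N: go left to A.
    At A: go left to V.
      V is a leaf — visit V.
    At A: go right to C.
      C is a leaf — visit C.
    Visit A.
  At N: go right to P.
    P is a leaf — visit P.
  Visit N.
At B: go right to E.
  At E: go left to Q.
    At Q: go left to X.
      X is a leaf — visit X.
    At Q: go right to D.
      At D: go left to L.
        At L: go left to J.
          J is a leaf — visit J.
        At L: no right child.
        Visit L.
      At D: no right child.
      Visit D.
    Visit Q.
  At E: no right child.
  Visit E.
Visit B.
Full post-order sequence: V, C, A, P, N, X, J, L, D, Q, E, B.

2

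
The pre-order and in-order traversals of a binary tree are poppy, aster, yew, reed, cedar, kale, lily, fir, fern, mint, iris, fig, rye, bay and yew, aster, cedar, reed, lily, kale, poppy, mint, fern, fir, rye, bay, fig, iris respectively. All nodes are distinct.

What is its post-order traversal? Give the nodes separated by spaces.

yew cedar lily kale reed aster mint fern bay rye fig iris fir poppy

The first element of pre-order is the root; it splits in-order into left and right subtrees.
Root poppy: left subtree has 6 nodes {yew, aster, cedar, reed, lily, kale}, right has 7 {mint, fern, fir, rye, bay, fig, iris}.
  Root aster: left subtree has 1 node {yew}, right has 4 {cedar, reed, lily, kale}.
    Root reed: left subtree has 1 node {cedar}, right has 2 {lily, kale}.
      Root kale: left subtree has 1 node {lily}, right has 0 { }.
  Root fir: left subtree has 2 nodes {mint, fern}, right has 4 {rye, bay, fig, iris}.
    Root fern: left subtree has 1 node {mint}, right has 0 { }.
    Root iris: left subtree has 3 nodes {rye, bay, fig}, right has 0 { }.
      Root fig: left subtree has 2 nodes {rye, bay}, right has 0 { }.
        Root rye: left subtree has 0 nodes { }, right has 1 {bay}.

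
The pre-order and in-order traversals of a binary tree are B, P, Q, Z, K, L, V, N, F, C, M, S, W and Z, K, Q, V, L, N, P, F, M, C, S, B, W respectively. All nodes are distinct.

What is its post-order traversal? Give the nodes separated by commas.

The first element of pre-order is the root; it splits in-order into left and right subtrees.
Root B: left subtree has 11 nodes {Z, K, Q, V, L, N, P, F, M, C, S}, right has 1 {W}.
  Root P: left subtree has 6 nodes {Z, K, Q, V, L, N}, right has 4 {F, M, C, S}.
    Root Q: left subtree has 2 nodes {Z, K}, right has 3 {V, L, N}.
      Root Z: left subtree has 0 nodes { }, right has 1 {K}.
      Root L: left subtree has 1 node {V}, right has 1 {N}.
    Root F: left subtree has 0 nodes { }, right has 3 {M, C, S}.
      Root C: left subtree has 1 node {M}, right has 1 {S}.

K, Z, V, N, L, Q, M, S, C, F, P, W, B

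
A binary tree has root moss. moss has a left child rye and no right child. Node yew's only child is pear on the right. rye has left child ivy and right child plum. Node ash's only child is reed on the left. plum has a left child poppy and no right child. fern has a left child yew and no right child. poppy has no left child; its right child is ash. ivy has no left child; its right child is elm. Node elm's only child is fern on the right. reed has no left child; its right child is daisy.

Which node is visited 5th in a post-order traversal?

Post-order visits the left subtree, then the right subtree, then the node.
At moss: go left to rye.
  At rye: go left to ivy.
    At ivy: no left child.
    At ivy: go right to elm.
      At elm: no left child.
      At elm: go right to fern.
        At fern: go left to yew.
          At yew: no left child.
          At yew: go right to pear.
            pear is a leaf — visit pear.
          Visit yew.
        At fern: no right child.
        Visit fern.
      Visit elm.
    Visit ivy.
  At rye: go right to plum.
    At plum: go left to poppy.
      At poppy: no left child.
      At poppy: go right to ash.
        At ash: go left to reed.
          At reed: no left child.
          At reed: go right to daisy.
            daisy is a leaf — visit daisy.
          Visit reed.
        At ash: no right child.
        Visit ash.
      Visit poppy.
    At plum: no right child.
    Visit plum.
  Visit rye.
At moss: no right child.
Visit moss.
Full post-order sequence: pear, yew, fern, elm, ivy, daisy, reed, ash, poppy, plum, rye, moss.

ivy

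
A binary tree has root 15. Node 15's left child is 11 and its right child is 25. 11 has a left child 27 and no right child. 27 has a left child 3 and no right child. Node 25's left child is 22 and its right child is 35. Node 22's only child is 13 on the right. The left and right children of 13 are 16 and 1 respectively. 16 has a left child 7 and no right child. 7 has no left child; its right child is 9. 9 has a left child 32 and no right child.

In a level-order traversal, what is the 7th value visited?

3

Level-order visits nodes level by level from the root, left to right within each level.
Level 0: 15
Level 1: 11, 25
Level 2: 27, 22, 35
Level 3: 3, 13
Level 4: 16, 1
Level 5: 7
Level 6: 9
Level 7: 32
Full level-order sequence: 15, 11, 25, 27, 22, 35, 3, 13, 16, 1, 7, 9, 32.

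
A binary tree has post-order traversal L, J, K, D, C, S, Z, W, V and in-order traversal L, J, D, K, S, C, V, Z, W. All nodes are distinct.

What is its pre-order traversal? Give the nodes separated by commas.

The last element of post-order is the root; it splits in-order into left and right subtrees.
Root V: left subtree has 6 nodes {L, J, D, K, S, C}, right has 2 {Z, W}.
  Root S: left subtree has 4 nodes {L, J, D, K}, right has 1 {C}.
    Root D: left subtree has 2 nodes {L, J}, right has 1 {K}.
      Root J: left subtree has 1 node {L}, right has 0 { }.
  Root W: left subtree has 1 node {Z}, right has 0 { }.

V, S, D, J, L, K, C, W, Z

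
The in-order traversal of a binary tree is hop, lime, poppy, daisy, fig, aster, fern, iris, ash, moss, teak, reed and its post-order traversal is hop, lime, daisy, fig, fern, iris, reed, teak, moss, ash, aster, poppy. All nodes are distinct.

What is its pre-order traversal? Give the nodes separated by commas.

The last element of post-order is the root; it splits in-order into left and right subtrees.
Root poppy: left subtree has 2 nodes {hop, lime}, right has 9 {daisy, fig, aster, fern, iris, ash, moss, teak, reed}.
  Root lime: left subtree has 1 node {hop}, right has 0 { }.
  Root aster: left subtree has 2 nodes {daisy, fig}, right has 6 {fern, iris, ash, moss, teak, reed}.
    Root fig: left subtree has 1 node {daisy}, right has 0 { }.
    Root ash: left subtree has 2 nodes {fern, iris}, right has 3 {moss, teak, reed}.
      Root iris: left subtree has 1 node {fern}, right has 0 { }.
      Root moss: left subtree has 0 nodes { }, right has 2 {teak, reed}.
        Root teak: left subtree has 0 nodes { }, right has 1 {reed}.

poppy, lime, hop, aster, fig, daisy, ash, iris, fern, moss, teak, reed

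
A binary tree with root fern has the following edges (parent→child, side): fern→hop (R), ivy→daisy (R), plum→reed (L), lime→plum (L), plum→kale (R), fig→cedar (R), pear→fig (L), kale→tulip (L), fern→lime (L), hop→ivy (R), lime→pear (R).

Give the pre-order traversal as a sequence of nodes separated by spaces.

Pre-order visits the node, then its left subtree, then its right subtree.
Visit fern.
At fern: go left to lime.
  Visit lime.
  At lime: go left to plum.
    Visit plum.
    At plum: go left to reed.
      reed is a leaf — visit reed.
    At plum: go right to kale.
      Visit kale.
      At kale: go left to tulip.
        tulip is a leaf — visit tulip.
      At kale: no right child.
  At lime: go right to pear.
    Visit pear.
    At pear: go left to fig.
      Visit fig.
      At fig: no left child.
      At fig: go right to cedar.
        cedar is a leaf — visit cedar.
    At pear: no right child.
At fern: go right to hop.
  Visit hop.
  At hop: no left child.
  At hop: go right to ivy.
    Visit ivy.
    At ivy: no left child.
    At ivy: go right to daisy.
      daisy is a leaf — visit daisy.

fern lime plum reed kale tulip pear fig cedar hop ivy daisy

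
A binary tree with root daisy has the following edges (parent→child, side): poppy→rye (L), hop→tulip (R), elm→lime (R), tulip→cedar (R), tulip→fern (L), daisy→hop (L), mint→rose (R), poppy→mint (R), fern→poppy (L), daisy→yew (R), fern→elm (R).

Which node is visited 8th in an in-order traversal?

lime

In-order visits the left subtree, then the node, then the right subtree.
At daisy: go left to hop.
  At hop: no left child.
  Visit hop.
  At hop: go right to tulip.
    At tulip: go left to fern.
      At fern: go left to poppy.
        At poppy: go left to rye.
          rye is a leaf — visit rye.
        Visit poppy.
        At poppy: go right to mint.
          At mint: no left child.
          Visit mint.
          At mint: go right to rose.
            rose is a leaf — visit rose.
      Visit fern.
      At fern: go right to elm.
        At elm: no left child.
        Visit elm.
        At elm: go right to lime.
          lime is a leaf — visit lime.
    Visit tulip.
    At tulip: go right to cedar.
      cedar is a leaf — visit cedar.
Visit daisy.
At daisy: go right to yew.
  yew is a leaf — visit yew.
Full in-order sequence: hop, rye, poppy, mint, rose, fern, elm, lime, tulip, cedar, daisy, yew.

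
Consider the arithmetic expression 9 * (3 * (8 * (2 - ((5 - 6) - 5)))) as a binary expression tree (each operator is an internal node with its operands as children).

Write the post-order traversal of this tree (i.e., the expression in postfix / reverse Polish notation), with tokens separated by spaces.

Post-order on an expression tree gives postfix notation: for each operator, emit left operand, right operand, then the operator.

9 3 8 2 5 6 - 5 - - * * *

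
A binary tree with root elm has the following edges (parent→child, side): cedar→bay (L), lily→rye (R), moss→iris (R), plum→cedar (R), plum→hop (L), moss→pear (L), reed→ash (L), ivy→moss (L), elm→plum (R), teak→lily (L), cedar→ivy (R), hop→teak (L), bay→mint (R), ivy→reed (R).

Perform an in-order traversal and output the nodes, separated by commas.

elm, lily, rye, teak, hop, plum, bay, mint, cedar, pear, moss, iris, ivy, ash, reed

In-order visits the left subtree, then the node, then the right subtree.
At elm: no left child.
Visit elm.
At elm: go right to plum.
  At plum: go left to hop.
    At hop: go left to teak.
      At teak: go left to lily.
        At lily: no left child.
        Visit lily.
        At lily: go right to rye.
          rye is a leaf — visit rye.
      Visit teak.
      At teak: no right child.
    Visit hop.
    At hop: no right child.
  Visit plum.
  At plum: go right to cedar.
    At cedar: go left to bay.
      At bay: no left child.
      Visit bay.
      At bay: go right to mint.
        mint is a leaf — visit mint.
    Visit cedar.
    At cedar: go right to ivy.
      At ivy: go left to moss.
        At moss: go left to pear.
          pear is a leaf — visit pear.
        Visit moss.
        At moss: go right to iris.
          iris is a leaf — visit iris.
      Visit ivy.
      At ivy: go right to reed.
        At reed: go left to ash.
          ash is a leaf — visit ash.
        Visit reed.
        At reed: no right child.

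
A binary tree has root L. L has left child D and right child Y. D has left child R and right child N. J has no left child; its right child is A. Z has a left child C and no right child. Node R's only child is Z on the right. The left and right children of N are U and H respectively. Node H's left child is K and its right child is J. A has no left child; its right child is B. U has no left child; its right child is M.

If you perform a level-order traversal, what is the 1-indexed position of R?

4

Level-order visits nodes level by level from the root, left to right within each level.
Level 0: L
Level 1: D, Y
Level 2: R, N
Level 3: Z, U, H
Level 4: C, M, K, J
Level 5: A
Level 6: B
Full level-order sequence: L, D, Y, R, N, Z, U, H, C, M, K, J, A, B.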